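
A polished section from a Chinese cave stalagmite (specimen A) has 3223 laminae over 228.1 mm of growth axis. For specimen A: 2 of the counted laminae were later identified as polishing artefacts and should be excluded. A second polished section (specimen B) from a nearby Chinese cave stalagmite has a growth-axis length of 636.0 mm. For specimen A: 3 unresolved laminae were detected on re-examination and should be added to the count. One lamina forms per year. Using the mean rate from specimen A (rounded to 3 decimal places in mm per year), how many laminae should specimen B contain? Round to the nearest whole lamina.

Specimen A: after corrections the count is 3223 − 2 + 3 = 3224 laminae.
A: 228.1 mm over 3224 years gives 228.1 / 3224 ≈ 0.071 mm per year.
Specimen B: 636.0 mm / 0.071 mm per year = 8957.75 years ≈ 8958 laminae.

8958 laminae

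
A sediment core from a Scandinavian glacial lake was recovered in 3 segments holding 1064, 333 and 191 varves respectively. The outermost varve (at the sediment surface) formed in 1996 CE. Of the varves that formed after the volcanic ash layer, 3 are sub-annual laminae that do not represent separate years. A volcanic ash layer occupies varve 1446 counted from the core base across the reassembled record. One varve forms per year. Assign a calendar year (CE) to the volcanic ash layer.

Total varves = 1064 + 333 + 191 = 1588.
1588 − 1446 = 142 varves lie beyond the volcanic ash layer toward the sediment surface.
Excluding 3 false varves: 142 − 3 = 139.
The varve at the sediment surface is 1996 CE, so the volcanic ash layer dates to 1996 − 139 = 1857 CE.

1857 CE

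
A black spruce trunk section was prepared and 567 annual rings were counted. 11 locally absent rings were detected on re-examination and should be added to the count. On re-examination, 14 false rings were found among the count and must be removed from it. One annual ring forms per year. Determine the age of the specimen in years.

564 years

Correcting the raw count gives 567 − 14 + 11 = 564 true annual rings.
At one annual ring per year, that is 564 years.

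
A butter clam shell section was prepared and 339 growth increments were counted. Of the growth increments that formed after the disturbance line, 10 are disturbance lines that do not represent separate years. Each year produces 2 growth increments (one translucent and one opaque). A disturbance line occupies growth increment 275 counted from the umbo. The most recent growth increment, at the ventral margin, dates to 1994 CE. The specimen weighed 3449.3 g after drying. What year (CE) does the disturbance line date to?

339 − 275 = 64 growth increments lie beyond the disturbance line toward the ventral margin.
Excluding 10 false growth increments: 64 − 10 = 54.
Dividing by 2 growth increments per year: 54 / 2 = 27 years.
1994 − 27 = 1967 CE.

1967 CE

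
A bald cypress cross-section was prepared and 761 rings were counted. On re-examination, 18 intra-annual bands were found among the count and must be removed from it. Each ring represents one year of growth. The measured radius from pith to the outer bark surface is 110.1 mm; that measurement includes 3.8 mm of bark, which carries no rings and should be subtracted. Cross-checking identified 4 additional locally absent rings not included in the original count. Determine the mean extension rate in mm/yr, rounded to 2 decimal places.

True ring count = 761 − 18 + 4 = 747.
The growth record spans 110.1 − 3.8 = 106.3 mm.
Extension rate ≈ 106.3 / 747 = 0.14 mm/yr.

0.14 mm/yr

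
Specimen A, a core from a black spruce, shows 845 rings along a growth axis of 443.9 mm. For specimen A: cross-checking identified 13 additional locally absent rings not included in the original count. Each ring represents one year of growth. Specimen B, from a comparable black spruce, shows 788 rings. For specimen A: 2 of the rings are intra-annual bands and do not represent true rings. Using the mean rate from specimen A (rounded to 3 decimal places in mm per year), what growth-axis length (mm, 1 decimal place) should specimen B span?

Specimen A: adjusted count: 845 − 2 + 13 = 856 rings.
A: Extension rate ≈ 443.9 / 856 = 0.519 mm/yr.
For B, 0.519 mm/year × 788 years = 409.0 mm.

409.0 mm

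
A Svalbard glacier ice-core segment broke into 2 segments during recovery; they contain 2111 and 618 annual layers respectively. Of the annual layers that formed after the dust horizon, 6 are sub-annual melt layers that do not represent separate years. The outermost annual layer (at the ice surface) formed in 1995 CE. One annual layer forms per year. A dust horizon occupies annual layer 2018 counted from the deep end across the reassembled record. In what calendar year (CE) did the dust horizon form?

1290 CE

Total annual layers = 2111 + 618 = 2729.
The dust horizon sits at annual layer 2018 from the deep end, so 2729 − 2018 = 711 annual layers formed after it.
711 − 6 false = 705 true annual layers after the dust horizon.
1995 − 705 = 1290 CE.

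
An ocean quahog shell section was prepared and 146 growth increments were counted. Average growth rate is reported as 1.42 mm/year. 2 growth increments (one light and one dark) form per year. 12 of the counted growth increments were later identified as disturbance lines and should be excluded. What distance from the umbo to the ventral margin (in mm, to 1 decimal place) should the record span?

95.1 mm

Adjusted count: 146 − 12 = 134 growth increments.
Dividing by 2 growth increments per year: 134 / 2 = 67 years.
Length ≈ 1.42 × 67 = 95.1 mm.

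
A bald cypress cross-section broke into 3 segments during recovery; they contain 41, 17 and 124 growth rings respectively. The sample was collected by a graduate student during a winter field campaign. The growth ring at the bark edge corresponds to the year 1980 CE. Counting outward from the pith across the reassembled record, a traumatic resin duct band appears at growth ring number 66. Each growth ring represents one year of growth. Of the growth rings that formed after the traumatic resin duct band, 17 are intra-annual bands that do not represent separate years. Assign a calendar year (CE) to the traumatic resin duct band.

1881 CE

Total growth rings = 41 + 17 + 124 = 182.
182 − 66 = 116 growth rings lie beyond the traumatic resin duct band toward the bark edge.
Removing the 17 false growth rings leaves 116 − 17 = 99 true growth rings beyond the traumatic resin duct band.
The growth ring at the bark edge is 1980 CE, so the traumatic resin duct band dates to 1980 − 99 = 1881 CE.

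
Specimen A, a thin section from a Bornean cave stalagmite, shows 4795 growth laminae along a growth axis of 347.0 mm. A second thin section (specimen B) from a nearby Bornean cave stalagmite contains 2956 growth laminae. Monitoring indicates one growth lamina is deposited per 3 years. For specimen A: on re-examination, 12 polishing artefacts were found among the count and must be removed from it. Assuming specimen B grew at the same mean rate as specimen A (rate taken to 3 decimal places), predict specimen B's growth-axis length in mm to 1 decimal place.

Specimen A: after corrections the count is 4795 − 12 = 4783 growth laminae.
Specimen A: at 3 years per growth lamina, 4783 × 3 = 14349 years.
A: Mean rate = 347.0 mm / 14349 years ≈ 0.024 mm/yr.
Specimen B: 2956 growth laminae at 3 years each span 2956 × 3 = 8868 years. B's length ≈ 0.024 × 8868 = 212.8 mm.

212.8 mm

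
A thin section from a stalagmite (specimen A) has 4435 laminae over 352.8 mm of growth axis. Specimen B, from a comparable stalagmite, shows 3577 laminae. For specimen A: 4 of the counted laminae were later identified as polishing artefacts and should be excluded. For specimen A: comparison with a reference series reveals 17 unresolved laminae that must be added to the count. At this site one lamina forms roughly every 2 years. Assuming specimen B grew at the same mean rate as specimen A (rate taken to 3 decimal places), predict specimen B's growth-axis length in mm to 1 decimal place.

286.2 mm

Specimen A: true lamina count = 4435 − 4 + 17 = 4448.
Specimen A: at 2 years per lamina, 4448 × 2 = 8896 years.
A: Extension rate ≈ 352.8 / 8896 = 0.040 mm per year.
Specimen B: 3577 laminae at 2 years each span 3577 × 2 = 7154 years. B's length ≈ 0.040 × 7154 = 286.2 mm.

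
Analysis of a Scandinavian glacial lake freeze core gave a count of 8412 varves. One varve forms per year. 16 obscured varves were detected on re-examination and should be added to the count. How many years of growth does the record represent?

8428 yr

After corrections the count is 8412 + 16 = 8428 varves.
One varve per year makes the duration 8428 years.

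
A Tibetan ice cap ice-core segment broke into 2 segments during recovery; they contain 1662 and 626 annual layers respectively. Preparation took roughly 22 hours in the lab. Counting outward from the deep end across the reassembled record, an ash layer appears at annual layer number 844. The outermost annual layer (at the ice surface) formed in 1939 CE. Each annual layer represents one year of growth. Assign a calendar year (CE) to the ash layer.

Total annual layers = 1662 + 626 = 2288.
2288 − 844 = 1444 annual layers lie beyond the ash layer toward the ice surface.
The annual layer at the ice surface is 1939 CE, so the ash layer dates to 1939 − 1444 = 495 CE.

495 CE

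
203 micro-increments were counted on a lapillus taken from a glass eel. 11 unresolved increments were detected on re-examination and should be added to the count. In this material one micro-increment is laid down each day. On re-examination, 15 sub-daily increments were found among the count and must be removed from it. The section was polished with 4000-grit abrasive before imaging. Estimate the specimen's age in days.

Adjusted count: 203 − 15 + 11 = 199 micro-increments.
At one micro-increment per day, that is 199 days.

199 d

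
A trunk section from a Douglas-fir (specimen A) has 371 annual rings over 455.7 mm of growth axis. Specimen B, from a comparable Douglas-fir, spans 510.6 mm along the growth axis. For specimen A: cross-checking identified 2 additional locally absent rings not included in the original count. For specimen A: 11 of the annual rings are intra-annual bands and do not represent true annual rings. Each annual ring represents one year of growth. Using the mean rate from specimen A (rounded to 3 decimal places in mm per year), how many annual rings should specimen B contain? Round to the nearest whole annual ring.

Specimen A: true annual ring count = 371 − 11 + 2 = 362.
A: 455.7 mm over 362 years gives 455.7 / 362 ≈ 1.259 mm/yr.
B spans 510.6 / 1.259 = 405.56 years ≈ 406 annual rings.

406 annual rings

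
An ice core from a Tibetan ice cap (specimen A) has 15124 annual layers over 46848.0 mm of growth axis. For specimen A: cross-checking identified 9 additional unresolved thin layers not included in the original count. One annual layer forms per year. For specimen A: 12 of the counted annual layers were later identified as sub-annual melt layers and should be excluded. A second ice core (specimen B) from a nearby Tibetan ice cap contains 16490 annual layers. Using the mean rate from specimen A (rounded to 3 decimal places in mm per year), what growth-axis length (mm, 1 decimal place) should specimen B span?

Specimen A: after corrections the count is 15124 − 12 + 9 = 15121 annual layers.
A: Extension rate ≈ 46848.0 / 15121 = 3.098 mm/yr.
For B, 3.098 mm/year × 16490 years = 51086.0 mm.

51086.0 mm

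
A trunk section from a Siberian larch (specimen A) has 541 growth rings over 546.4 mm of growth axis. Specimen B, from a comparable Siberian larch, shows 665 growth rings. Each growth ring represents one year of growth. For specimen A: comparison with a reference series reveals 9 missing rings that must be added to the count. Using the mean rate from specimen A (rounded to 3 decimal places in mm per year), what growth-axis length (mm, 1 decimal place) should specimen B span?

660.3 mm

Specimen A: after corrections the count is 541 + 9 = 550 growth rings.
A: Extension rate ≈ 546.4 / 550 = 0.993 mm/year.
For B, 0.993 mm/year × 665 years = 660.3 mm.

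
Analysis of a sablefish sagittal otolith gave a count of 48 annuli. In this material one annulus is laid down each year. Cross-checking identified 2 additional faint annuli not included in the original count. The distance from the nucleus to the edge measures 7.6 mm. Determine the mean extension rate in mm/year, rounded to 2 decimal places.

After corrections the count is 48 + 2 = 50 annuli.
7.6 mm over 50 years gives 7.6 / 50 ≈ 0.15 mm/year.

0.15 mm/year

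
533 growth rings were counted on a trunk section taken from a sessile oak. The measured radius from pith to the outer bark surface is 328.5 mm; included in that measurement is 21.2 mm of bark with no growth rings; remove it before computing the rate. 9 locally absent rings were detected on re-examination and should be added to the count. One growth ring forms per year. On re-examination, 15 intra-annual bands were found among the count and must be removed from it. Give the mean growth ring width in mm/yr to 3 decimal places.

0.583 mm/yr

After corrections the count is 533 − 15 + 9 = 527 growth rings.
Removing the 21.2 mm offcut leaves 328.5 − 21.2 = 307.3 mm.
307.3 mm over 527 years gives 307.3 / 527 ≈ 0.583 mm/yr.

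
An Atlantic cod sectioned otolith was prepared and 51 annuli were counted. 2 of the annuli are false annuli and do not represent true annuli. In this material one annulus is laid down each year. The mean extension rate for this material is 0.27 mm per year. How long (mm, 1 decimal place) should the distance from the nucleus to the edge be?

True annulus count = 51 − 2 = 49.
49 years at 0.27 mm/year gives 0.27 × 49 = 13.2 mm.

13.2 mm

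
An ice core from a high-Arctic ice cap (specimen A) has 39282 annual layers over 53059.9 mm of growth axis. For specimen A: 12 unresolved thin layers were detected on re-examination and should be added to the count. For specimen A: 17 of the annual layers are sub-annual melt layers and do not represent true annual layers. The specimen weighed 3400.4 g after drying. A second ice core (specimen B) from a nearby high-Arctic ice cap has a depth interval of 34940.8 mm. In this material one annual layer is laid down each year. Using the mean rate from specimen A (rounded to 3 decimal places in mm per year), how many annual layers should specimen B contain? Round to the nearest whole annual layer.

Specimen A: correcting the raw count gives 39282 − 17 + 12 = 39277 true annual layers.
A: 53059.9 mm over 39277 years gives 53059.9 / 39277 ≈ 1.351 mm per year.
Specimen B: 34940.8 mm / 1.351 mm per year = 25862.92 years ≈ 25863 annual layers.

25863 annual layers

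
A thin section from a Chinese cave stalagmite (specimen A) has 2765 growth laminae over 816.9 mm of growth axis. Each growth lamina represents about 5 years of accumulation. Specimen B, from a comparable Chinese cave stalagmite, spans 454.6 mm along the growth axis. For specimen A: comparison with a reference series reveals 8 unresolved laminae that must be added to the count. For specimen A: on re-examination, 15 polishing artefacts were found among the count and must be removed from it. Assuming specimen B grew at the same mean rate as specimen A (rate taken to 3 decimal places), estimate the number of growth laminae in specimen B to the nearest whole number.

1541 growth laminae

Specimen A: adjusted count: 2765 − 15 + 8 = 2758 growth laminae.
Specimen A: 2758 growth laminae at 5 years each span 2758 × 5 = 13790 years.
A: 816.9 mm over 13790 years gives 816.9 / 13790 ≈ 0.059 mm per year.
For B, 454.6 / 0.059 = 7705.08 years; at 5 years per growth lamina that is 7705.08 / 5 ≈ 1541 growth laminae.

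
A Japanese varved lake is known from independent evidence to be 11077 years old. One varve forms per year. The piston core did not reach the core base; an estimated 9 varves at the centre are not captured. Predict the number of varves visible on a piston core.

11068 varves

At one varve per year, 11077 years correspond to 11077 varves.
11077 − 9 missed = 11068 varves expected in the prepared section.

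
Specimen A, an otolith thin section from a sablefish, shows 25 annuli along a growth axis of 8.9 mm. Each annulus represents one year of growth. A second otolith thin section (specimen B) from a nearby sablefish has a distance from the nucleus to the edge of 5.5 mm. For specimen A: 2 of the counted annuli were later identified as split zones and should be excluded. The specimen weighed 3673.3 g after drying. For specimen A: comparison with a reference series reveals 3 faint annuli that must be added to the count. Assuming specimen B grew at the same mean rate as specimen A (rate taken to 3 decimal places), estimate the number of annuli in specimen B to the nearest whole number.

Specimen A: adjusted count: 25 − 2 + 3 = 26 annuli.
A: 8.9 mm over 26 years gives 8.9 / 26 ≈ 0.342 mm per year.
B spans 5.5 / 0.342 = 16.08 years ≈ 16 annuli.

16 annuli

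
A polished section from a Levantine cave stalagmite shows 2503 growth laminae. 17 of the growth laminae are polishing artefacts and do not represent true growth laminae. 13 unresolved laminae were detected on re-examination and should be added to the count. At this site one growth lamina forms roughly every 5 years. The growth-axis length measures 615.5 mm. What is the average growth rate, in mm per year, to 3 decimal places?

0.049 mm per year

True growth lamina count = 2503 − 17 + 13 = 2499.
At 5 years per growth lamina, 2499 × 5 = 12495 years.
615.5 mm over 12495 years gives 615.5 / 12495 ≈ 0.049 mm per year.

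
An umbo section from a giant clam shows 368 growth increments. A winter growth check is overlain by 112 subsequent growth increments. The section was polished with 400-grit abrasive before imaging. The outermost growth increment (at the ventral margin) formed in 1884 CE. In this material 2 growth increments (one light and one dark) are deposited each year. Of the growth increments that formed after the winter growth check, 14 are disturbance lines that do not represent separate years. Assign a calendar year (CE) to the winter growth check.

There are 112 growth increments younger than the winter growth check.
Excluding 14 false growth increments: 112 − 14 = 98.
With 2 growth increments per year, 98 / 2 = 49 years.
1884 − 49 = 1835 CE.

1835 CE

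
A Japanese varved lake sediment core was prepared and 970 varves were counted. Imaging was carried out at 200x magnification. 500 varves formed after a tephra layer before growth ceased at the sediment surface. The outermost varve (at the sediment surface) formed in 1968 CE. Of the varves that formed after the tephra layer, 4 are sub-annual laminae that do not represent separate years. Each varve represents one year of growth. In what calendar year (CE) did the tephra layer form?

500 varves formed after the tephra layer.
Excluding 4 false varves: 500 − 4 = 496.
The varve at the sediment surface is 1968 CE, so the tephra layer dates to 1968 − 496 = 1472 CE.

1472 CE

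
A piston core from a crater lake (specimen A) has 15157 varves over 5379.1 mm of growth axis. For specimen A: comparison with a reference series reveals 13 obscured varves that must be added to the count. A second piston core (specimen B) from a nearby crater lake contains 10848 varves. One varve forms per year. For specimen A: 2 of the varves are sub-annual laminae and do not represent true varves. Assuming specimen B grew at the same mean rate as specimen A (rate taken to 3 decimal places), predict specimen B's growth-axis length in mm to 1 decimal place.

Specimen A: true varve count = 15157 − 2 + 13 = 15168.
A: 5379.1 mm over 15168 years gives 5379.1 / 15168 ≈ 0.355 mm/yr.
Length of B = 0.355 × 10848 = 3851.0 mm.

3851.0 mm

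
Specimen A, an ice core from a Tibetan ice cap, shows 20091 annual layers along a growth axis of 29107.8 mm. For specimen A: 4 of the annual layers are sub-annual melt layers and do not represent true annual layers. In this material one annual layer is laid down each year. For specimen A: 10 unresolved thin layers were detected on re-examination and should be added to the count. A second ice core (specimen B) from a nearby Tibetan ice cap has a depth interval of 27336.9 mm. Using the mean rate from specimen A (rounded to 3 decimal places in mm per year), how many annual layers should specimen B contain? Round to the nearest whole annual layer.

18879 annual layers

Specimen A: after corrections the count is 20091 − 4 + 10 = 20097 annual layers.
A: Mean rate = 29107.8 mm / 20097 years ≈ 1.448 mm/yr.
B spans 27336.9 / 1.448 = 18879.07 years ≈ 18879 annual layers.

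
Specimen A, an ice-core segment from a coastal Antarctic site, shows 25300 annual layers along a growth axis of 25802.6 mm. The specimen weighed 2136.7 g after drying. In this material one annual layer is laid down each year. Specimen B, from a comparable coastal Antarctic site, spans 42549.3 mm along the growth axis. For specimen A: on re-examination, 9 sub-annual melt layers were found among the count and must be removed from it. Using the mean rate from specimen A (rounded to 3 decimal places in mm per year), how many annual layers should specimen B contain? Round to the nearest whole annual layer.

Specimen A: correcting the raw count gives 25300 − 9 = 25291 true annual layers.
A: Extension rate ≈ 25802.6 / 25291 = 1.020 mm/year.
Specimen B: 42549.3 mm / 1.020 mm per year = 41715.00 years ≈ 41715 annual layers.

41715 annual layers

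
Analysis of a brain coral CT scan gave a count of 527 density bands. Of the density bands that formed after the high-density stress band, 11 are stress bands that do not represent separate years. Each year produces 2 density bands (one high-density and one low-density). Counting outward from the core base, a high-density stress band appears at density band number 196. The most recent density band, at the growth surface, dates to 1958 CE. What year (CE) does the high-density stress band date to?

Between density band 196 and the growth surface there are 527 − 196 = 331 density bands.
Excluding 11 false density bands: 331 − 11 = 320.
320 density bands at 2 per year is 320 / 2 = 160 years.
Counting back 160 years from 1958 CE places the high-density stress band in 1958 − 160 = 1798 CE.

1798 CE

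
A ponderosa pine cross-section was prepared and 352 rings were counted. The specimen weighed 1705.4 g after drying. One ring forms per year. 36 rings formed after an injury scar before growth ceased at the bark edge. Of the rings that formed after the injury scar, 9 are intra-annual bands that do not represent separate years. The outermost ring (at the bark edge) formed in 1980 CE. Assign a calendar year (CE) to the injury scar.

36 rings post-date the injury scar.
Removing the 9 false rings leaves 36 − 9 = 27 true rings beyond the injury scar.
The ring at the bark edge is 1980 CE, so the injury scar dates to 1980 − 27 = 1953 CE.

1953 CE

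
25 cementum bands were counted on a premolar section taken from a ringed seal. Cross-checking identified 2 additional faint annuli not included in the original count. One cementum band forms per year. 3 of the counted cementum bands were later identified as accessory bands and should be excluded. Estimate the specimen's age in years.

24 years

True cementum band count = 25 − 3 + 2 = 24.
With a one-to-one cementum band periodicity this is 24 years.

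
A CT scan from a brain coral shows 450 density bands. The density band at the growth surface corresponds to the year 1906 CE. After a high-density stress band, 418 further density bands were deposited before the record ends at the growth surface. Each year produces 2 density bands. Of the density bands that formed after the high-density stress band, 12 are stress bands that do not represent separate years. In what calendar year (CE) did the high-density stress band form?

1703 CE

There are 418 density bands younger than the high-density stress band.
418 − 12 false = 406 true density bands after the high-density stress band.
With 2 density bands per year, 406 / 2 = 203 years.
The density band at the growth surface is 1906 CE, so the high-density stress band dates to 1906 − 203 = 1703 CE.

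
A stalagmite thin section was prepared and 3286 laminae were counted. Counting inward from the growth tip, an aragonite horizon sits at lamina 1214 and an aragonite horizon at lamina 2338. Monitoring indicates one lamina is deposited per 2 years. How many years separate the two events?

The two markers are separated by 2338 − 1214 = 1124 laminae.
Multiplying by 2 years per lamina: 1124 × 2 = 2248 years.

2248 years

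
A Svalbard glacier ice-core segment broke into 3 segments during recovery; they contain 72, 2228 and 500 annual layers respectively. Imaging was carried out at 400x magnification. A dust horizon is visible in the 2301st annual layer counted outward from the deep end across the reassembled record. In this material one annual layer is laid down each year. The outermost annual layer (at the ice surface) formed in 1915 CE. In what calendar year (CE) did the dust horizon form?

Total annual layers = 72 + 2228 + 500 = 2800.
2800 − 2301 = 499 annual layers lie beyond the dust horizon toward the ice surface.
1915 − 499 = 1416 CE.

1416 CE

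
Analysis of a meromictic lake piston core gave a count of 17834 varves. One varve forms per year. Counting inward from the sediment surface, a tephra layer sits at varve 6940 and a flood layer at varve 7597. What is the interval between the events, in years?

657 yr

Separation: 7597 − 6940 = 657 varves.
That is 657 years at one varve per year.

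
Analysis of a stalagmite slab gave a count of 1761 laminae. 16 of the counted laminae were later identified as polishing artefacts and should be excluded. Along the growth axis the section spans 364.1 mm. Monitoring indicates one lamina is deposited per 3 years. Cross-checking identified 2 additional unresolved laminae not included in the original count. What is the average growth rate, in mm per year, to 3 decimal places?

Adjusted count: 1761 − 16 + 2 = 1747 laminae.
At 3 years per lamina, 1747 × 3 = 5241 years.
Mean rate = 364.1 mm / 5241 years ≈ 0.069 mm per year.

0.069 mm per year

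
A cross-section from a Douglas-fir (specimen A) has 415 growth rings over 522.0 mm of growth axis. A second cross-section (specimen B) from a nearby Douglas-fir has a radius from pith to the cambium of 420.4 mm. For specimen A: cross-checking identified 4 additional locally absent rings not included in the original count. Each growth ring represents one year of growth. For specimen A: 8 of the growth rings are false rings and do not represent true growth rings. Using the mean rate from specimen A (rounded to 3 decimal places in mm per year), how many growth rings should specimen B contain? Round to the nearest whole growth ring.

331 growth rings

Specimen A: correcting the raw count gives 415 − 8 + 4 = 411 true growth rings.
A: Extension rate ≈ 522.0 / 411 = 1.270 mm/year.
Specimen B: 420.4 mm / 1.270 mm per year = 331.02 years ≈ 331 growth rings.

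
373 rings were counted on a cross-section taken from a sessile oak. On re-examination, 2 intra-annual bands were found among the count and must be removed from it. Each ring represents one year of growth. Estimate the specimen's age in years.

371 years

Correcting the raw count gives 373 − 2 = 371 true rings.
With a one-to-one ring periodicity this is 371 years.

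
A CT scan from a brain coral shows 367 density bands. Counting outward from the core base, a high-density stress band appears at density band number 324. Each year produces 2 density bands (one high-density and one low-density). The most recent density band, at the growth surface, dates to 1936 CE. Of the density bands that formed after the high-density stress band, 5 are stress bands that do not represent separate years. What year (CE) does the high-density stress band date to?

1917 CE

367 − 324 = 43 density bands lie beyond the high-density stress band toward the growth surface.
Excluding 5 false density bands: 43 − 5 = 38.
38 density bands at 2 per year is 38 / 2 = 19 years.
1936 − 19 = 1917 CE.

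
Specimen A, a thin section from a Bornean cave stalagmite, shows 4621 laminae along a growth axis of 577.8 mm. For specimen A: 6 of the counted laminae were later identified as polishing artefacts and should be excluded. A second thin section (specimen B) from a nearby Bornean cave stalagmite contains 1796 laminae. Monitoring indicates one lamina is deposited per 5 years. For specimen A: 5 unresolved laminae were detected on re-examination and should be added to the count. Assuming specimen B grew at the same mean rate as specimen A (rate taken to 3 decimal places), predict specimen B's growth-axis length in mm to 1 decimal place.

224.5 mm

Specimen A: correcting the raw count gives 4621 − 6 + 5 = 4620 true laminae.
Specimen A: multiplying by 5 years per lamina: 4620 × 5 = 23100 years.
A: Mean rate = 577.8 mm / 23100 years ≈ 0.025 mm per year.
Specimen B: 1796 laminae at 5 years each span 1796 × 5 = 8980 years. For B, 0.025 mm/year × 8980 years = 224.5 mm.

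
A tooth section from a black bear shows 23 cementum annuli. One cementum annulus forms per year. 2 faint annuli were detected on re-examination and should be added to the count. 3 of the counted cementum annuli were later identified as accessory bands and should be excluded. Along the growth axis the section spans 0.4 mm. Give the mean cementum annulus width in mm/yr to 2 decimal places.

0.02 mm/yr

True cementum annulus count = 23 − 3 + 2 = 22.
Extension rate ≈ 0.4 / 22 = 0.02 mm/yr.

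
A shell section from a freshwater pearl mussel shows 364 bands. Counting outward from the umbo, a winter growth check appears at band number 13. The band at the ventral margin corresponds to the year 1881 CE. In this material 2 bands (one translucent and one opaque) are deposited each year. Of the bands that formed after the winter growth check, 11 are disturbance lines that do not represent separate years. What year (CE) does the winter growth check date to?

364 − 13 = 351 bands lie beyond the winter growth check toward the ventral margin.
Excluding 11 false bands: 351 − 11 = 340.
Dividing by 2 bands per year: 340 / 2 = 170 years.
1881 − 170 = 1711 CE.

1711 CE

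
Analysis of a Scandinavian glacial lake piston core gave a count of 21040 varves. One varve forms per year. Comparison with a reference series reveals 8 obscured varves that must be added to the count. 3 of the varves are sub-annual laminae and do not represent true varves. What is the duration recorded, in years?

21045 yr

Adjusted count: 21040 − 3 + 8 = 21045 varves.
One varve per year makes the duration 21045 years.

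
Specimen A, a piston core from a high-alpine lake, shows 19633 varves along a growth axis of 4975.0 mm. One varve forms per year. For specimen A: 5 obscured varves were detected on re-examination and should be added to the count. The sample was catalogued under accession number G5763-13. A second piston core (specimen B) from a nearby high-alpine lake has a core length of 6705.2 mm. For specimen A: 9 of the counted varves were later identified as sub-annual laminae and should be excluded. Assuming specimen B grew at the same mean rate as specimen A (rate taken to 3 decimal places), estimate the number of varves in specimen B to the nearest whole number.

26503 varves

Specimen A: correcting the raw count gives 19633 − 9 + 5 = 19629 true varves.
A: Mean rate = 4975.0 mm / 19629 years ≈ 0.253 mm per year.
B spans 6705.2 / 0.253 = 26502.77 years ≈ 26503 varves.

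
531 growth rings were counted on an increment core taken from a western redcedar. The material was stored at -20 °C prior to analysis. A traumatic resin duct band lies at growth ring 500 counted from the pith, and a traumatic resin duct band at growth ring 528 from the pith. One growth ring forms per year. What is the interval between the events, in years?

528 − 500 = 28 growth rings lie between the two events.
One growth ring per year makes the interval 28 years.

28 yr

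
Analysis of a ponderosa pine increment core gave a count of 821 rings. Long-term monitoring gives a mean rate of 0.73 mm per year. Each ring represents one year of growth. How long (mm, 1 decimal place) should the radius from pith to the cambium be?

821 years of growth are recorded.
821 years at 0.73 mm/year gives 0.73 × 821 = 599.3 mm.

599.3 mm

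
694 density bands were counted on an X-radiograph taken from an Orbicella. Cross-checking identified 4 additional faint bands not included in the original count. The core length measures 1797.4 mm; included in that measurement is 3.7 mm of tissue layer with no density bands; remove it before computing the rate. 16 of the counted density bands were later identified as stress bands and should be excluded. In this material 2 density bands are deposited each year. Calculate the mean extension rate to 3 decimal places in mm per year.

5.260 mm per year

After corrections the count is 694 − 16 + 4 = 682 density bands.
682 density bands at 2 per year is 682 / 2 = 341 years.
Removing the 3.7 mm offcut leaves 1797.4 − 3.7 = 1793.7 mm.
1793.7 mm over 341 years gives 1793.7 / 341 ≈ 5.260 mm per year.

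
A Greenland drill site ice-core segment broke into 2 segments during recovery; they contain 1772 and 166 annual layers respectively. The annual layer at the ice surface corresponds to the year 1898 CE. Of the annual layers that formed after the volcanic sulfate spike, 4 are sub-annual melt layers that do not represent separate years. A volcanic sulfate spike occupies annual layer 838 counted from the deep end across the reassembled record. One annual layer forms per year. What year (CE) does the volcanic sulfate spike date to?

802 CE

Total annual layers = 1772 + 166 = 1938.
1938 − 838 = 1100 annual layers lie beyond the volcanic sulfate spike toward the ice surface.
Removing the 4 false annual layers leaves 1100 − 4 = 1096 true annual layers beyond the volcanic sulfate spike.
Counting back 1096 years from 1898 CE places the volcanic sulfate spike in 1898 − 1096 = 802 CE.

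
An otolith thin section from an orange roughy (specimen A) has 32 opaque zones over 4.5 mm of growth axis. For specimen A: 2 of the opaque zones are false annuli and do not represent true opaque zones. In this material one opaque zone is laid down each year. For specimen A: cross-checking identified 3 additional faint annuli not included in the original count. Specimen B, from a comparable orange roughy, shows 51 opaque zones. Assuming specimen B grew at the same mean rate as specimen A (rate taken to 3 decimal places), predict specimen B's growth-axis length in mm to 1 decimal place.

6.9 mm

Specimen A: after corrections the count is 32 − 2 + 3 = 33 opaque zones.
A: 4.5 mm over 33 years gives 4.5 / 33 ≈ 0.136 mm/yr.
For B, 0.136 mm/year × 51 years = 6.9 mm.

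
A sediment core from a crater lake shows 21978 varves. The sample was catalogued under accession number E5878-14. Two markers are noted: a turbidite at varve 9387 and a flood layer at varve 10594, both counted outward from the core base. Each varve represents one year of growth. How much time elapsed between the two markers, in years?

Separation: 10594 − 9387 = 1207 varves.
At one varve per year, 1207 years elapsed between them.

1207 years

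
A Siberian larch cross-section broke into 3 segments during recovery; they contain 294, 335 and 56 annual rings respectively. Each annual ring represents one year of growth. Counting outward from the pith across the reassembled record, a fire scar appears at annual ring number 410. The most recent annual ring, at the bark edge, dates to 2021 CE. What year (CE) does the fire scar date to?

Total annual rings = 294 + 335 + 56 = 685.
The fire scar sits at annual ring 410 from the pith, so 685 − 410 = 275 annual rings formed after it.
2021 − 275 = 1746 CE.

1746 CE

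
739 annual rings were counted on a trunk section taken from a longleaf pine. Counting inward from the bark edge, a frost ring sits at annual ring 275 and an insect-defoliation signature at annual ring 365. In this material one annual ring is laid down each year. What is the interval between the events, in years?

90 yr

Separation: 365 − 275 = 90 annual rings.
That is 90 years at one annual ring per year.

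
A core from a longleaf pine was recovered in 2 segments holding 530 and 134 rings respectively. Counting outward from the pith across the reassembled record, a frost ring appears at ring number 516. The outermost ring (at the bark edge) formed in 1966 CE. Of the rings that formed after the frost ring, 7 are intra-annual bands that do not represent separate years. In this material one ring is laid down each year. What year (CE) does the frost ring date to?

Total rings = 530 + 134 = 664.
Between ring 516 and the bark edge there are 664 − 516 = 148 rings.
Excluding 7 false rings: 148 − 7 = 141.
The ring at the bark edge is 1966 CE, so the frost ring dates to 1966 − 141 = 1825 CE.

1825 CE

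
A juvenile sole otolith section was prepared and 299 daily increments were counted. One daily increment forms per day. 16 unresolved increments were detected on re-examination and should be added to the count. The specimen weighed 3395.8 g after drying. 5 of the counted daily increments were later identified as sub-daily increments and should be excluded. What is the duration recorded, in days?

310 days

After corrections the count is 299 − 5 + 16 = 310 daily increments.
At one daily increment per day, that is 310 days.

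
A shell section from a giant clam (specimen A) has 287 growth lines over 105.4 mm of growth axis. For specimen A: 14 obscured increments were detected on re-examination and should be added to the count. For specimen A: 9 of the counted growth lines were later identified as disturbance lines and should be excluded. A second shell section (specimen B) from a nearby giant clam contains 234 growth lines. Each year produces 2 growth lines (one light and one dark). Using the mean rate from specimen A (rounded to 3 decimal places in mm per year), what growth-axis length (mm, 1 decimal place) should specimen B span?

84.5 mm

Specimen A: after corrections the count is 287 − 9 + 14 = 292 growth lines.
Specimen A: with 2 growth lines per year, 292 / 2 = 146 years.
A: Extension rate ≈ 105.4 / 146 = 0.722 mm/yr.
Specimen B: with 2 growth lines per year, 234 / 2 = 117 years. For B, 0.722 mm/year × 117 years = 84.5 mm.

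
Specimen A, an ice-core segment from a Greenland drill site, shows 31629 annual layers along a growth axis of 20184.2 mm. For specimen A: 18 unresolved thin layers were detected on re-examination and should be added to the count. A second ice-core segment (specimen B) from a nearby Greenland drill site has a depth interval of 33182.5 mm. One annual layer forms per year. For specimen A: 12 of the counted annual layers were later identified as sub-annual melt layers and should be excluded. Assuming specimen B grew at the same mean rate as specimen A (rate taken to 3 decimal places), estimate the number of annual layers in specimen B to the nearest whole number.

Specimen A: correcting the raw count gives 31629 − 12 + 18 = 31635 true annual layers.
A: Extension rate ≈ 20184.2 / 31635 = 0.638 mm per year.
For B, 33182.5 / 0.638 = 52010.19 years ≈ 52010 annual layers.

52010 annual layers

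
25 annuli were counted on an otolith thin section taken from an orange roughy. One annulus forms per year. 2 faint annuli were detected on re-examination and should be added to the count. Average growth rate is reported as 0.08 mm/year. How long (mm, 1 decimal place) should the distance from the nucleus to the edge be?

2.2 mm

After corrections the count is 25 + 2 = 27 annuli.
27 years at 0.08 mm/year gives 0.08 × 27 = 2.2 mm.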